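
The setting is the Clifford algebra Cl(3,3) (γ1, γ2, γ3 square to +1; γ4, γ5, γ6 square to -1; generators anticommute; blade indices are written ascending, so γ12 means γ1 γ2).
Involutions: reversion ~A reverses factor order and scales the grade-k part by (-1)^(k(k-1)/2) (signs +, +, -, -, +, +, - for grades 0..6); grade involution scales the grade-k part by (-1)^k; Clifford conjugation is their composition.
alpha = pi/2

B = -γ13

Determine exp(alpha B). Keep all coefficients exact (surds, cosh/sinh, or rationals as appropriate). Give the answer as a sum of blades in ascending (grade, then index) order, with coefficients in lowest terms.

B^2 = (-1)^2*(γ13)^2 = 1*(-1) = -1 (a basis 2-blade squares to minus the product of its generators' squares).
B^2 = -1 — the series telescopes trigonometrically here: l = 1, alpha*l = pi/2, so exp(alpha B) = cos(pi/2) + (sin(pi/2)/1)*B = 0 + (1)*B.
Answer: -γ13


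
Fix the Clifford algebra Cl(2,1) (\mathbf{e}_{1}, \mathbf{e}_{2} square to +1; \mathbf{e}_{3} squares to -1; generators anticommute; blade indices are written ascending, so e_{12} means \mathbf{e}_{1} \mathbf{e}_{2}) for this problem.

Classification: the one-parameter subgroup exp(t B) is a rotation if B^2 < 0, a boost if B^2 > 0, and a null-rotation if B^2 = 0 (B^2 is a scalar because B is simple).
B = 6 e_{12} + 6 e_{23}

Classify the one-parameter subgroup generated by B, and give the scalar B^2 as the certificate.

B^2 term by term: the squares give (6)^2*(e_{12})^2 + (6)^2*(e_{23})^2 = 36*(-1) + 36*(+1) = 0 (each basis 2-blade squares to minus the product of its generators' squares); cross terms between blades sharing an index anticommute and cancel. So B^2 = 0.
Answer: null-rotation, certificate B^2 = 0. Because 0 is invariant under every versor sandwich, the classification follows from its sign alone.


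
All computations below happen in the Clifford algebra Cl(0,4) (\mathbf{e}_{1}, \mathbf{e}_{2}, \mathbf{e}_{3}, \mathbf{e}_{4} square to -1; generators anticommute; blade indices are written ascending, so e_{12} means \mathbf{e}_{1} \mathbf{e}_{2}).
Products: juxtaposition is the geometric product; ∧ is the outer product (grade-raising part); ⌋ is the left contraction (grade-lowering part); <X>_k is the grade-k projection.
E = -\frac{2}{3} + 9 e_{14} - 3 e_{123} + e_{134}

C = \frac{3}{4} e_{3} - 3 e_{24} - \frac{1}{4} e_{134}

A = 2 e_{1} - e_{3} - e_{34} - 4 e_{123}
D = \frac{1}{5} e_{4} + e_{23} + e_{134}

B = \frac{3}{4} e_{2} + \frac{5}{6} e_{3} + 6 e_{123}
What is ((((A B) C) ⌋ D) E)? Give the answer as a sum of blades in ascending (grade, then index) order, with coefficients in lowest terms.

step 1: -\frac{139}{6} - \frac{5}{6} e_{4} + \frac{65}{6} e_{12} - \frac{4}{3} e_{13} - \frac{45}{4} e_{23} - 6 e_{124} - \frac{3}{4} e_{234}
step 2: -17 e_{1} + \frac{175}{16} e_{2} - \frac{121}{8} e_{3} - \frac{1}{3} e_{4} + \frac{3}{16} e_{12} - \frac{5}{24} e_{13} + \frac{65}{2} e_{14} - \frac{3}{2} e_{23} + \frac{1103}{16} e_{24} + \frac{275}{8} e_{34} + \frac{65}{8} e_{123} - \frac{45}{16} e_{124} + \frac{139}{24} e_{134} - \frac{65}{24} e_{234} + \frac{1}{2} e_{1234}
step 3: \frac{883}{120} - \frac{275}{8} e_{1} - \frac{121}{8} e_{2} + \frac{345}{16} e_{3} + \frac{5}{24} e_{4} + \frac{1}{3} e_{13} - \frac{121}{8} e_{14} + 17 e_{34}
step 4: \frac{47239}{360} + \frac{187}{24} e_{1} + \frac{109}{12} e_{2} - \frac{59}{2} e_{3} + \frac{22241}{72} e_{4} + \frac{1035}{16} e_{12} - \frac{1945}{18} e_{13} + \frac{23489}{240} e_{14} - \frac{825}{8} e_{23} + \frac{625}{24} e_{34} - \frac{883}{40} e_{123} + \frac{681}{8} e_{124} - \frac{44809}{240} e_{134} + \frac{363}{8} e_{234} + \frac{63}{4} e_{1234}
Answer: \frac{47239}{360} + \frac{187}{24} e_{1} + \frac{109}{12} e_{2} - \frac{59}{2} e_{3} + \frac{22241}{72} e_{4} + \frac{1035}{16} e_{12} - \frac{1945}{18} e_{13} + \frac{23489}{240} e_{14} - \frac{825}{8} e_{23} + \frac{625}{24} e_{34} - \frac{883}{40} e_{123} + \frac{681}{8} e_{124} - \frac{44809}{240} e_{134} + \frac{363}{8} e_{234} + \frac{63}{4} e_{1234}


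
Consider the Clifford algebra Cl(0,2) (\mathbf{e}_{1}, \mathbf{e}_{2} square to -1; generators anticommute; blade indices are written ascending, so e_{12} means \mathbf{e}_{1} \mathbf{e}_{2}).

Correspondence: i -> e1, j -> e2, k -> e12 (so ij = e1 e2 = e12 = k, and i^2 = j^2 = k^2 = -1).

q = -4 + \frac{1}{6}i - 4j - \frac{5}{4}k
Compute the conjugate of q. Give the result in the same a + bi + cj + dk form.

In blades: q = -4 + \frac{1}{6} e_{1} - 4 e_{2} - \frac{5}{4} e_{12}.
Conjugation here is Clifford conjugation: the scalar is fixed and the grade-1 and grade-2 blades all flip sign, giving -4 - \frac{1}{6} e_{1} + 4 e_{2} + \frac{5}{4} e_{12}; translating back:
Answer: -4 - \frac{1}{6}i + 4j + \frac{5}{4}k


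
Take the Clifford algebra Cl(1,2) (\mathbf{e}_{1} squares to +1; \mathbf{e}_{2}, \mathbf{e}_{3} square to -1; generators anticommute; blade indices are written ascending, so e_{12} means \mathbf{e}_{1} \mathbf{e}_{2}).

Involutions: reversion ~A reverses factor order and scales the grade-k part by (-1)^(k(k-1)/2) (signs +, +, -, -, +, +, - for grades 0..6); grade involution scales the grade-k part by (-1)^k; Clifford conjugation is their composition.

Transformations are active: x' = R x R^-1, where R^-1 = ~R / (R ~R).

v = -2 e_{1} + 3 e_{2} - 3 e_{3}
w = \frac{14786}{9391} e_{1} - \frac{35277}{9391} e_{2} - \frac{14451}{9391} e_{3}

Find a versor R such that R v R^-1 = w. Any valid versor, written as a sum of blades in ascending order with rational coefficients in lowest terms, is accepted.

Since q(v) = q(w) = -14, the sum R = v + w = -\frac{3996}{9391} e_{1} - \frac{7104}{9391} e_{2} - \frac{42624}{9391} e_{3} does the job whenever invertible.
Answer: -\frac{3996}{9391} e_{1} - \frac{7104}{9391} e_{2} - \frac{42624}{9391} e_{3}


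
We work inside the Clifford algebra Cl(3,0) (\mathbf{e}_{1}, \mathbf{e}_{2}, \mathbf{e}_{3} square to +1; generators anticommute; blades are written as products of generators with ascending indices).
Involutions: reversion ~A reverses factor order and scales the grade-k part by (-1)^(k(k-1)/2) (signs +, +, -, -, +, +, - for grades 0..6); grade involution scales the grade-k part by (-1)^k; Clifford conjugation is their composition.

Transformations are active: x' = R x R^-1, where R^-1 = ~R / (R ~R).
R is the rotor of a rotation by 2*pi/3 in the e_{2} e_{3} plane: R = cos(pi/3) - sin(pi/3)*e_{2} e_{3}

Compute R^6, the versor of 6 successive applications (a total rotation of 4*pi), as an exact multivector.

Rotor phase runs at HALF the rotation angle; powers of one rotor simply add phase, so after 6 steps in e_{2} e_{3} the phase is 6*pi/3 = 2 \pi and R^6 = cos(2 \pi) - sin(2 \pi)*e_{2} e_{3}.
cos(2 \pi) = 1 and sin(2 \pi) = 0, so R^6 = 1. The total rotation 4*pi is 2 full turns, so every vector returns to itself, yet the rotor is +1, back on the identity sheet (an even number of 2*pi turns).
Answer: 1


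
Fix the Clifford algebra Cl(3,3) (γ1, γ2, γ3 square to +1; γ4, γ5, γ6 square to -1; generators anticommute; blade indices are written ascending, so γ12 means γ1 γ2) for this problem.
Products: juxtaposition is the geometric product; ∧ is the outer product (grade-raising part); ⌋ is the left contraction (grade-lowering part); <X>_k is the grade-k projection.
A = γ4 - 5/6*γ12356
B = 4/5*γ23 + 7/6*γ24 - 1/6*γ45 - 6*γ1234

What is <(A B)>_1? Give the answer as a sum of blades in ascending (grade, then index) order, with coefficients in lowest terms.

step 1: 7/6*γ2 + 1/6*γ5 - 6*γ123 + 2/3*γ156 + 4/5*γ234 - 5*γ456 + 5/36*γ12346 + 35/36*γ13456
step 2: 7/6*γ2 + 1/6*γ5
Answer: 7/6*γ2 + 1/6*γ5


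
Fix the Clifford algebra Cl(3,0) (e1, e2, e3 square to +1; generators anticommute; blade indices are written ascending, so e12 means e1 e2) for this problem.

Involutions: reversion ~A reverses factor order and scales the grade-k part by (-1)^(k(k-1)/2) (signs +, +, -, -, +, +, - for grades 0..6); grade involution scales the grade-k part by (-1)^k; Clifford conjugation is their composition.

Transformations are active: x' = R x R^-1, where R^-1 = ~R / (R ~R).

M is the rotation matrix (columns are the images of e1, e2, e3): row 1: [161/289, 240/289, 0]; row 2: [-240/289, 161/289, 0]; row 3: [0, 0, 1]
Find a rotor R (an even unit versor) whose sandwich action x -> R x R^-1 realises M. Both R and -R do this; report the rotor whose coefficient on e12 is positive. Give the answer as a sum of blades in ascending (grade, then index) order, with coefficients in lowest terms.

Method: write R = a + b12*e12 + b13*e13 + b23*e23 with a^2 + b12^2 + b13^2 + b23^2 = 1 (so R^-1 = ~R). Expanding the columns R e_j ~R gives tr M = 4a^2 - 1 and, from the antisymmetric part, M21 - M12 = -4a*b12, M13 - M31 = 4a*b13, M32 - M23 = -4a*b23.
Here tr M = 611/289, so a^2 = (1 + tr M)/4 = 225/289 and a = ±15/17. Taking a = 15/17: M21 - M12 = -480/289, M13 - M31 = 0, M32 - M23 = 0, giving b12 = 8/17, b13 = 0, b23 = 0, i.e. R = 15/17 + 8/17*e12.
Its e12 coefficient is already positive.
Answer: 15/17 + 8/17*e12. Why the constraint matters: R and -R act identically through the sandwich — M has trace 611/289 either way — so only the sign condition on e12 picks one of the two preimages.


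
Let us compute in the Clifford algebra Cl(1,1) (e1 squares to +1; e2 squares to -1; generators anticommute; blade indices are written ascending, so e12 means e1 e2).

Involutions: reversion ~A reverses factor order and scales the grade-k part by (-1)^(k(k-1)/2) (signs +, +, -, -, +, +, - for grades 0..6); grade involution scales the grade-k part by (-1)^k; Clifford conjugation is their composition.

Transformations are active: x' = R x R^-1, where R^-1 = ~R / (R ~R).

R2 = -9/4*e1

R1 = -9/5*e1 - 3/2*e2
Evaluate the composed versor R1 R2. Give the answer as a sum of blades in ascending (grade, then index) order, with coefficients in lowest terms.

Distribute over the terms of R2 (each basis-blade product reordered to ascending indices, repeated generators contracted through their squares):
R1 (-9/4*e1) = 81/20 - 27/8*e12
Answer: 81/20 - 27/8*e12


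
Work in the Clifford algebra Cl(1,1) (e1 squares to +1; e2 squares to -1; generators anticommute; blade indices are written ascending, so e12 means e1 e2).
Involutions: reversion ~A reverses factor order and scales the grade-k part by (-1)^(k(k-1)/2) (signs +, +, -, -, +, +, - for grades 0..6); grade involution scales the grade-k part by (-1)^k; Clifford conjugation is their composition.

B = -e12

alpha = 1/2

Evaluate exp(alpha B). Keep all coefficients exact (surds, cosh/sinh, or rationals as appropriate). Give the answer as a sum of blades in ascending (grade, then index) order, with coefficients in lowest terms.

B^2 = (-1)^2*(e12)^2 = 1*(+1) = 1 (a basis 2-blade squares to minus the product of its generators' squares).
B^2 = 1 — the positive square puts this in the hyperbolic regime; l = 1, alpha*l = 1/2, so exp(alpha B) = cosh(1/2) + (sinh(1/2)/1)*B = cosh(1/2) + (sinh(1/2))*B.
Answer: cosh(1/2) - sinh(1/2)*e12


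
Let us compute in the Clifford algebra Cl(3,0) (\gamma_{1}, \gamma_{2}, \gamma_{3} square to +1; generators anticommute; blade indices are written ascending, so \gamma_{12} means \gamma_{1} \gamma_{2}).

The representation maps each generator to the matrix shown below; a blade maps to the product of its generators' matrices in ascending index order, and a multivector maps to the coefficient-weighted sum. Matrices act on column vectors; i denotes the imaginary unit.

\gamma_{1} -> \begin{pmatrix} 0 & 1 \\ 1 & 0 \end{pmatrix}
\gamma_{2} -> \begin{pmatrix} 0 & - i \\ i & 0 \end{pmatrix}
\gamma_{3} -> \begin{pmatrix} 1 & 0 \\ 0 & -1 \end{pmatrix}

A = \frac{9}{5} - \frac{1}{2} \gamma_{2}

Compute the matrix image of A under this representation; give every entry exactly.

M = (\frac{9}{5})*1 + (-\frac{1}{2})*rho(\gamma_{2}), summed entrywise (1 is the identity matrix):
Answer: \begin{pmatrix} \frac{9}{5} & \frac{i}{2} \\ - \frac{i}{2} & \frac{9}{5} \end{pmatrix}


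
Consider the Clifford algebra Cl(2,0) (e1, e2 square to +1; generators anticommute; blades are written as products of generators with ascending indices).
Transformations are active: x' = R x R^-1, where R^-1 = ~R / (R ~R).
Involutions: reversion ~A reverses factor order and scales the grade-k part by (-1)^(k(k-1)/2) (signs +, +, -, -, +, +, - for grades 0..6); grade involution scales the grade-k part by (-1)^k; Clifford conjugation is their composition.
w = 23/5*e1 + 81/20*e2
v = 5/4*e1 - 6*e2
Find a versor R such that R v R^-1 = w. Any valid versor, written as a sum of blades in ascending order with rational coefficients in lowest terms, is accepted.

Sketch: the shared square 601/16 makes R = v + w = 117/20*e1 - 39/20*e2 the natural versor; its sandwich fixes that direction, negates (v - w)/2, and sends v to w.
Answer: 117/20*e1 - 39/20*e2


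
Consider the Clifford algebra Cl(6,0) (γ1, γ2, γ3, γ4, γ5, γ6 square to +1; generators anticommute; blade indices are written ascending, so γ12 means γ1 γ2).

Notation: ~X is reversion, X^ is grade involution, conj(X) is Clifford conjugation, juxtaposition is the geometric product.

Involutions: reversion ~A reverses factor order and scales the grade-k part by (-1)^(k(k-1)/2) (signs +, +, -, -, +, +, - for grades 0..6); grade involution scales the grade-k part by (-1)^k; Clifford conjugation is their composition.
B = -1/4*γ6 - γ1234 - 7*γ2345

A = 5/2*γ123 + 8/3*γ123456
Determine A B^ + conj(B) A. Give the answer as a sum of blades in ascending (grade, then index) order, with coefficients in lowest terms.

first term: 5/2*γ4 - 56/3*γ16 - 8/3*γ56 + 35/2*γ145 + 5/8*γ1236 + 2/3*γ12345
second term: -5/2*γ4 - 56/3*γ16 - 8/3*γ56 + 35/2*γ145 - 5/8*γ1236 - 2/3*γ12345
Answer: -112/3*γ16 - 16/3*γ56 + 35*γ145


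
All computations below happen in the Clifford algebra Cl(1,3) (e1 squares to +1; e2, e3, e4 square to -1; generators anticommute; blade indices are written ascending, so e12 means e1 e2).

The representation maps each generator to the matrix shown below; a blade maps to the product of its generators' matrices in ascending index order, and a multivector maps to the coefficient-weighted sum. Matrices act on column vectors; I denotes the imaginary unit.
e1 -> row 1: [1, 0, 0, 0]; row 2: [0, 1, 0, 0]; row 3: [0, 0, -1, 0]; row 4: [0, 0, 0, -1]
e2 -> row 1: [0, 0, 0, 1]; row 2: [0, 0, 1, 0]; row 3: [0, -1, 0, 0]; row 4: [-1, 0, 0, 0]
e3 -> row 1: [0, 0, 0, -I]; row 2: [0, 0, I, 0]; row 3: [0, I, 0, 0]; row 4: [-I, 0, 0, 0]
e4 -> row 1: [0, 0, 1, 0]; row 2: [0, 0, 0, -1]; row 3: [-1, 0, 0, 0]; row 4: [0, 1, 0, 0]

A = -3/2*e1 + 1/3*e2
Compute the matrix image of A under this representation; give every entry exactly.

M = (-3/2)*rho(e1) + (1/3)*rho(e2), summed entrywise:
Answer: row 1: [-3/2, 0, 0, 1/3]; row 2: [0, -3/2, 1/3, 0]; row 3: [0, -1/3, 3/2, 0]; row 4: [-1/3, 0, 0, 3/2]


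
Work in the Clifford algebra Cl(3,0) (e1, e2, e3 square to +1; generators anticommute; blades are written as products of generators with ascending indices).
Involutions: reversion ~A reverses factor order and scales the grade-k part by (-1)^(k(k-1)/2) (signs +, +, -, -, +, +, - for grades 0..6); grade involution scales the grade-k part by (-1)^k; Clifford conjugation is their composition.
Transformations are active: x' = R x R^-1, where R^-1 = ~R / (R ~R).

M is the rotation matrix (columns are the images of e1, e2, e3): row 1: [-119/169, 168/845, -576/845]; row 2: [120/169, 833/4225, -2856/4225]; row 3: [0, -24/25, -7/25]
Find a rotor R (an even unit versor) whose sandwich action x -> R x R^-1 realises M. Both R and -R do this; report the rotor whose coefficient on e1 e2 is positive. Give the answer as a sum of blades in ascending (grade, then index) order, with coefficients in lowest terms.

Method: write R = a + b12*e1 e2 + b13*e1 e3 + b23*e2 e3 with a^2 + b12^2 + b13^2 + b23^2 = 1 (so R^-1 = ~R). Expanding the columns R e_j ~R gives tr M = 4a^2 - 1 and, from the antisymmetric part, M21 - M12 = -4a*b12, M13 - M31 = 4a*b13, M32 - M23 = -4a*b23.
Here tr M = -133/169, so a^2 = (1 + tr M)/4 = 9/169 and a = ±3/13. Taking a = 3/13: M21 - M12 = 432/845, M13 - M31 = -576/845, M32 - M23 = -48/169, giving b12 = -36/65, b13 = -48/65, b23 = 4/13, i.e. R = 3/13 - 36/65*e1 e2 - 48/65*e1 e3 + 4/13*e2 e3.
Its e1 e2 coefficient is negative, so report the other preimage -R.
Answer: -3/13 + 36/65*e1 e2 + 48/65*e1 e3 - 4/13*e2 e3. Uniqueness: Spin(3) -> SO(3) maps R and -R to the same rotation of trace -133/169; fixing the sign of the e1 e2 coefficient removes the ambiguity.


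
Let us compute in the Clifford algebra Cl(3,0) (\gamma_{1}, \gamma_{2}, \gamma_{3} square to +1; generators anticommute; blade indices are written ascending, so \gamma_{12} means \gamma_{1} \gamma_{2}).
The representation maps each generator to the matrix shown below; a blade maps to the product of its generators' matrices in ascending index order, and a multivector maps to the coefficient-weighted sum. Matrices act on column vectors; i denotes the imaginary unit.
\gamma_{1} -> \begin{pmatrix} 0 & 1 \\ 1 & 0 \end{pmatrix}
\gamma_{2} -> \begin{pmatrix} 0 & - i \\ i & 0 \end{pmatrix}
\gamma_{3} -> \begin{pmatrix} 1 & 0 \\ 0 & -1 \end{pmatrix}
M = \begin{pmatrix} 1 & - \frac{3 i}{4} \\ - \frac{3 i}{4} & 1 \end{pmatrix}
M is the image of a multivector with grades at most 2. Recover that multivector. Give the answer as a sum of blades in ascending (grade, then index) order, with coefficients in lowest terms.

Method: 1, rho(\gamma_{1}), rho(\gamma_{2}), rho(\gamma_{3}) form a trace-orthogonal basis of the 2x2 complex matrices (tr(X Y) = 2 if X = Y, else 0), so M = m0*1 + m1*rho(\gamma_{1}) + m2*rho(\gamma_{2}) + m3*rho(\gamma_{3}) with m0 = tr(M)/2 = 1, m1 = tr(M rho(\gamma_{1}))/2 = - \frac{3 i}{4}, m2 = tr(M rho(\gamma_{2}))/2 = 0, m3 = tr(M rho(\gamma_{3}))/2 = 0.
Multiplying table entries, the bivector images are rho(\gamma_{12}) = i*rho(\gamma_{3}), rho(\gamma_{13}) = -i*rho(\gamma_{2}), rho(\gamma_{23}) = i*rho(\gamma_{1}); with real blade coefficients the real parts of m0..m3 are the coefficients of 1, \gamma_{1}, \gamma_{2}, \gamma_{3} and the imaginary parts give the bivectors (\gamma_{23}: Im m1, \gamma_{13}: -Im m2, \gamma_{12}: Im m3).
Answer: 1 - \frac{3}{4} \gamma_{23}


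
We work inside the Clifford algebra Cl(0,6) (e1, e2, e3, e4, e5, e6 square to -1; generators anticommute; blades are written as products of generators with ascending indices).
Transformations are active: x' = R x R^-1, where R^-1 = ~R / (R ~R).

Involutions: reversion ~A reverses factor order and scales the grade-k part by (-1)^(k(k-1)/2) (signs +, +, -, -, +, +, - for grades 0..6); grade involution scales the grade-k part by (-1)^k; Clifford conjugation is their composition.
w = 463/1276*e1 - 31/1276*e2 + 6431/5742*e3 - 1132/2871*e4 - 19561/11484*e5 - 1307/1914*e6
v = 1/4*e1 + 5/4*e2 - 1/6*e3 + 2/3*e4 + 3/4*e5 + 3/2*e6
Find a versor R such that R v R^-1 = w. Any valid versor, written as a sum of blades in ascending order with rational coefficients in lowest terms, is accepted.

Construction: equal norms (both -707/144) license R = v + w = 391/638*e1 + 391/319*e2 + 2737/2871*e3 + 782/2871*e4 - 2737/2871*e5 + 782/957*e6 — nothing changes along that direction, while (v - w)/2 changes sign, so v maps onto w.
Answer: 391/638*e1 + 391/319*e2 + 2737/2871*e3 + 782/2871*e4 - 2737/2871*e5 + 782/957*e6


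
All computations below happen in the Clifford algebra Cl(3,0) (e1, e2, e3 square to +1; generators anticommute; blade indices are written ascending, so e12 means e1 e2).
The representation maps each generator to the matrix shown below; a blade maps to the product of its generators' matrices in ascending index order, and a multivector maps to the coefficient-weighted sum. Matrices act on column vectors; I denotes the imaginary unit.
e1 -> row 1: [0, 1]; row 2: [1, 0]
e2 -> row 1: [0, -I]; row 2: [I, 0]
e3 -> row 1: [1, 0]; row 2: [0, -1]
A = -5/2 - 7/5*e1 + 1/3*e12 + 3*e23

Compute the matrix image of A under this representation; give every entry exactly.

Bivector images (products of the table entries): rho(e12) = rho(e1)rho(e2) = row 1: [I, 0]; row 2: [0, -I]; rho(e23) = rho(e2)rho(e3) = row 1: [0, I]; row 2: [I, 0].
M = (-5/2)*1 + (-7/5)*rho(e1) + (1/3)*rho(e12) + (3)*rho(e23), summed entrywise (1 is the identity matrix):
Answer: row 1: [-5/2 + I/3, -7/5 + 3*I]; row 2: [-7/5 + 3*I, -5/2 - I/3]


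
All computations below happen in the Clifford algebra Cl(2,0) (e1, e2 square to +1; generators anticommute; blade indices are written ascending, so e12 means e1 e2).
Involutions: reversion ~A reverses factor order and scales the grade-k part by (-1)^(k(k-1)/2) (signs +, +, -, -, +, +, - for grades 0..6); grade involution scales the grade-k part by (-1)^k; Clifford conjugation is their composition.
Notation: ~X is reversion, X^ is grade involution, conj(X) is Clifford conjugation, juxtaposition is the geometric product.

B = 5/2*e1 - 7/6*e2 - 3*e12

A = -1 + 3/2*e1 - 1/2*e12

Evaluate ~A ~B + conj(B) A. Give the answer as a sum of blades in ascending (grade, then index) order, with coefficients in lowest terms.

first term: 9/4 - 37/12*e1 + 53/12*e2 - 19/4*e12
second term: -9/4 + 37/12*e1 - 53/12*e2 - 19/4*e12
Answer: -19/2*e12


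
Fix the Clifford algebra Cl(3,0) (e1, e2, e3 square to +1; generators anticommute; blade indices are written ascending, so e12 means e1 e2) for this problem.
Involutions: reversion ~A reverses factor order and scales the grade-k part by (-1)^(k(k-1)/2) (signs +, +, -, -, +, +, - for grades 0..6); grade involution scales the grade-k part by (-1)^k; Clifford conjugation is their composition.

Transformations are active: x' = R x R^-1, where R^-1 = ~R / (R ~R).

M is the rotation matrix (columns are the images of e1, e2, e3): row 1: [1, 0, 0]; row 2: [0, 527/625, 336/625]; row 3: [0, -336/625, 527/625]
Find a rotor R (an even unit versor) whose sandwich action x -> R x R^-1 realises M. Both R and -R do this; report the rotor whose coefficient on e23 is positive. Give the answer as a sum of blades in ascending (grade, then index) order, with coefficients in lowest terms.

Method: write R = a + b12*e12 + b13*e13 + b23*e23 with a^2 + b12^2 + b13^2 + b23^2 = 1 (so R^-1 = ~R). Expanding the columns R e_j ~R gives tr M = 4a^2 - 1 and, from the antisymmetric part, M21 - M12 = -4a*b12, M13 - M31 = 4a*b13, M32 - M23 = -4a*b23.
Here tr M = 1679/625, so a^2 = (1 + tr M)/4 = 576/625 and a = ±24/25. Taking a = 24/25: M21 - M12 = 0, M13 - M31 = 0, M32 - M23 = -672/625, giving b12 = 0, b13 = 0, b23 = 7/25, i.e. R = 24/25 + 7/25*e23.
Its e23 coefficient is already positive.
Answer: 24/25 + 7/25*e23. Uniqueness: Spin(3) -> SO(3) maps R and -R to the same rotation of trace 1679/625; fixing the sign of the e23 coefficient removes the ambiguity.


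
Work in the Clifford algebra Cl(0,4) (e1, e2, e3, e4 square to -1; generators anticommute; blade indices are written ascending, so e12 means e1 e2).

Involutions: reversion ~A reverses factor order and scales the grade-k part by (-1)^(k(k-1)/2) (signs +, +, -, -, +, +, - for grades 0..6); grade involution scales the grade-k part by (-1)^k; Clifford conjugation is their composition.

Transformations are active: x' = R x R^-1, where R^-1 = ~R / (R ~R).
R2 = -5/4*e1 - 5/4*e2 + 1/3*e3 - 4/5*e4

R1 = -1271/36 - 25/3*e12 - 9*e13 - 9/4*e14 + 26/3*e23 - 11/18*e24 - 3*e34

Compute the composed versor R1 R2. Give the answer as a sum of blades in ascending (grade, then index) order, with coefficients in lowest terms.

Distribute over the terms of R2 (each basis-blade product reordered to ascending indices, repeated generators contracted through their squares):
R1 (-5/4*e1) = 6355/144*e1 + 125/12*e2 + 45/4*e3 + 45/16*e4 - 65/6*e123 + 55/72*e124 + 15/4*e134
R1 (-5/4*e2) = -125/12*e1 + 6355/144*e2 - 65/6*e3 + 55/72*e4 - 45/4*e123 - 45/16*e124 + 15/4*e234
R1 (1/3*e3) = 3*e1 - 26/9*e2 - 1271/108*e3 - e4 - 25/9*e123 + 3/4*e134 + 11/54*e234
R1 (-4/5*e4) = -9/5*e1 - 22/45*e2 - 12/5*e3 + 1271/45*e4 + 20/3*e124 + 36/5*e134 - 104/15*e234
Summing the partial products and collecting blades:
Answer: 25139/720*e1 + 12281/240*e2 - 3713/270*e3 + 7397/240*e4 - 895/36*e123 + 665/144*e124 + 117/10*e134 - 1609/540*e234


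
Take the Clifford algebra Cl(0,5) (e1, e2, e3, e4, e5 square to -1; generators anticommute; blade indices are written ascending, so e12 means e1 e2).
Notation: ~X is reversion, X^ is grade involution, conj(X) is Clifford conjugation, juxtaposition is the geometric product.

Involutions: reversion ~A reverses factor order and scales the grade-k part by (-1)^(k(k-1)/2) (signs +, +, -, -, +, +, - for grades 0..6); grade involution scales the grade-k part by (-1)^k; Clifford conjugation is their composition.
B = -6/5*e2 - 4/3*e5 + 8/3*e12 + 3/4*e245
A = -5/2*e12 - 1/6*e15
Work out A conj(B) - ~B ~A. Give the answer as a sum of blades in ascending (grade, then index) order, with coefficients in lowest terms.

first term: -20/3 + 29/9*e1 - 4/9*e25 + 1/8*e124 - 47/15*e125 + 15/8*e145
second term: 20/3 - 29/9*e1 - 4/9*e25 - 1/8*e124 - 47/15*e125 - 15/8*e145
Answer: -40/3 + 58/9*e1 + 1/4*e124 + 15/4*e145


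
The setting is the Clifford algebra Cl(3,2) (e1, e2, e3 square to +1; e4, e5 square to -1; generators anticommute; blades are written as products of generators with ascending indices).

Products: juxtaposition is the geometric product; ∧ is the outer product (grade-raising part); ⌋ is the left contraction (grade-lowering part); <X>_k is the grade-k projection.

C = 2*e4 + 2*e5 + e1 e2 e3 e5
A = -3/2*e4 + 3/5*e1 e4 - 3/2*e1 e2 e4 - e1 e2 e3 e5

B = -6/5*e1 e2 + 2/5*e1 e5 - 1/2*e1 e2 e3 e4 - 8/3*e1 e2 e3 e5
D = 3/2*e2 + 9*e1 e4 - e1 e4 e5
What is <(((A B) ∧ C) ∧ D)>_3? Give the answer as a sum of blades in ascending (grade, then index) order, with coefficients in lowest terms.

step 1: -8/3 - 3/4*e3 - 9/5*e4 - 7/10*e2 e3 - 18/25*e2 e4 - 6/5*e3 e5 - 37/50*e4 e5 + 3/4*e1 e2 e3 + 9/5*e1 e2 e4 + 3/5*e1 e4 e5 - 3/5*e2 e4 e5 + 4*e3 e4 e5 + 8/5*e2 e3 e4 e5 - 4*e1 e2 e3 e4 e5
step 2: -16/3*e4 - 16/3*e5 - 3/2*e3 e4 - 3/2*e3 e5 - 18/5*e4 e5 - 7/5*e2 e3 e4 - 7/5*e2 e3 e5 - 36/25*e2 e4 e5 + 12/5*e3 e4 e5 + 3/2*e1 e2 e3 e4 - 7/6*e1 e2 e3 e5 + 18/5*e1 e2 e4 e5 + 9/5*e1 e2 e3 e4 e5
step 3: 8*e2 e4 + 8*e2 e5 - 48*e1 e4 e5 - 9/4*e2 e3 e4 - 9/4*e2 e3 e5 - 27/5*e2 e4 e5 + 27/2*e1 e3 e4 e5 - 18/5*e2 e3 e4 e5 - 63/5*e1 e2 e3 e4 e5
step 4: -48*e1 e4 e5 - 9/4*e2 e3 e4 - 9/4*e2 e3 e5 - 27/5*e2 e4 e5
Answer: -48*e1 e4 e5 - 9/4*e2 e3 e4 - 9/4*e2 e3 e5 - 27/5*e2 e4 e5


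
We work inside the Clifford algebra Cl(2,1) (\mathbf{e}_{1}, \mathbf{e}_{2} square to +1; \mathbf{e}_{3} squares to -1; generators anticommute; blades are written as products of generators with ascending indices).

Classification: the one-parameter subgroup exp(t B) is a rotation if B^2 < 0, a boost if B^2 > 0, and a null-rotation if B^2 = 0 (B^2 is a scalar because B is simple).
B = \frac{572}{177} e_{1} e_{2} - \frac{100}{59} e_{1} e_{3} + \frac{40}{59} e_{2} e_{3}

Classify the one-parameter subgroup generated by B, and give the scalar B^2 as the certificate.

B^2 term by term: the squares give (\frac{572}{177})^2*(e_{1} e_{2})^2 + (-\frac{100}{59})^2*(e_{1} e_{3})^2 + (\frac{40}{59})^2*(e_{2} e_{3})^2 = \frac{327184}{31329}*(-1) + \frac{10000}{3481}*(+1) + \frac{1600}{3481}*(+1) = -\frac{64}{9} (each basis 2-blade squares to minus the product of its generators' squares); cross terms between blades sharing an index anticommute and cancel. So B^2 = -\frac{64}{9}.
Answer: rotation, certificate B^2 = -\frac{64}{9}. Why this suffices: the scalar -\frac{64}{9} survives any versor conjugation, so its sign alone determines the class however B is presented.


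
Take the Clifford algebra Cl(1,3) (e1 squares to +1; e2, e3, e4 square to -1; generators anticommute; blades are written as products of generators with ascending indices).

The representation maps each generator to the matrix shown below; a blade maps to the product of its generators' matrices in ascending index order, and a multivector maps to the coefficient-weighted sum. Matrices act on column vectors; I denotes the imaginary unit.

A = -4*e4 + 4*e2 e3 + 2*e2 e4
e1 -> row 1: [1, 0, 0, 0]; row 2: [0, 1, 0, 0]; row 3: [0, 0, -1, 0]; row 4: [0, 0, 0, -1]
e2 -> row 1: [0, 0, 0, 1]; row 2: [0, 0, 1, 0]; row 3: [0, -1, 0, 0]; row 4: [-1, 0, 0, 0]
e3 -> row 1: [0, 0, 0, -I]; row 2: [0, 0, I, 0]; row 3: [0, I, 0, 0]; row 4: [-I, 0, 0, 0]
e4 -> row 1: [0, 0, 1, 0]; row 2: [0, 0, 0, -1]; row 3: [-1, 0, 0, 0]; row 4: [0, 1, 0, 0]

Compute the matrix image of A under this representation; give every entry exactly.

Bivector images (products of the table entries): rho(e2 e3) = rho(e2)rho(e3) = row 1: [-I, 0, 0, 0]; row 2: [0, I, 0, 0]; row 3: [0, 0, -I, 0]; row 4: [0, 0, 0, I]; rho(e2 e4) = rho(e2)rho(e4) = row 1: [0, 1, 0, 0]; row 2: [-1, 0, 0, 0]; row 3: [0, 0, 0, 1]; row 4: [0, 0, -1, 0].
M = (-4)*rho(e4) + (4)*rho(e2 e3) + (2)*rho(e2 e4), summed entrywise:
Answer: row 1: [-4*I, 2, -4, 0]; row 2: [-2, 4*I, 0, 4]; row 3: [4, 0, -4*I, 2]; row 4: [0, -4, -2, 4*I]


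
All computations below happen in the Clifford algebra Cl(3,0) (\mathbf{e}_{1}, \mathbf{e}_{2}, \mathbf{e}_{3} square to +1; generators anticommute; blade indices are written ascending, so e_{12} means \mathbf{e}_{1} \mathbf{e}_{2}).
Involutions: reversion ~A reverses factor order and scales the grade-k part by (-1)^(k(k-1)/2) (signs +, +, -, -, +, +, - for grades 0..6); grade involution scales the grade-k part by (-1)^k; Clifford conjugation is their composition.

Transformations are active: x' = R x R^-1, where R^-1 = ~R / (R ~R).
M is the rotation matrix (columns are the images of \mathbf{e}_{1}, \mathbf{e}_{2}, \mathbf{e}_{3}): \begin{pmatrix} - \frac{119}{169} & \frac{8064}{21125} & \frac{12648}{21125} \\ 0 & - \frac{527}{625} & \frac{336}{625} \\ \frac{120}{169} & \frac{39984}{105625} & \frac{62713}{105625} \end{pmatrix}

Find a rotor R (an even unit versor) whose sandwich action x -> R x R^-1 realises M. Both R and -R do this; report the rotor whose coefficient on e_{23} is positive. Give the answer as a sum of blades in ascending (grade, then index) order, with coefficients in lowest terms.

Method: write R = a + b12*e_{12} + b13*e_{13} + b23*e_{23} with a^2 + b12^2 + b13^2 + b23^2 = 1 (so R^-1 = ~R). Expanding the columns R e_j ~R gives tr M = 4a^2 - 1 and, from the antisymmetric part, M21 - M12 = -4a*b12, M13 - M31 = 4a*b13, M32 - M23 = -4a*b23.
Here tr M = -\frac{4029}{4225}, so a^2 = (1 + tr M)/4 = \frac{49}{4225} and a = ±\frac{7}{65}. Taking a = \frac{7}{65}: M21 - M12 = -\frac{8064}{21125}, M13 - M31 = -\frac{2352}{21125}, M32 - M23 = -\frac{672}{4225}, giving b12 = \frac{288}{325}, b13 = -\frac{84}{325}, b23 = \frac{24}{65}, i.e. R = \frac{7}{65} + \frac{288}{325} e_{12} - \frac{84}{325} e_{13} + \frac{24}{65} e_{23}.
Its e_{23} coefficient is already positive.
Answer: \frac{7}{65} + \frac{288}{325} e_{12} - \frac{84}{325} e_{13} + \frac{24}{65} e_{23}. Why the constraint matters: R and -R act identically through the sandwich — M has trace -\frac{4029}{4225} either way — so only the sign condition on e_{23} picks one of the two preimages.


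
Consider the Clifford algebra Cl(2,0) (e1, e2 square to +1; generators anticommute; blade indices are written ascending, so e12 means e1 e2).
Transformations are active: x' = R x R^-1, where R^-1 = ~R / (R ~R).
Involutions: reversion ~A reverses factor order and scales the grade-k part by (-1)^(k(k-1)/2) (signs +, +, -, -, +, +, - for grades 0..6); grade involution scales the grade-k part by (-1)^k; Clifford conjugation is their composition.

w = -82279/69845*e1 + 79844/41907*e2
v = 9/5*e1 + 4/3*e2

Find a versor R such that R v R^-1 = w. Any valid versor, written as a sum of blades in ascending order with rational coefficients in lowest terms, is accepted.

The midline construction: v and w both square to 1129/225, so reflecting in their sum 43442/69845*e1 + 45240/13969*e2 exchanges them.
Answer: 43442/69845*e1 + 45240/13969*e2


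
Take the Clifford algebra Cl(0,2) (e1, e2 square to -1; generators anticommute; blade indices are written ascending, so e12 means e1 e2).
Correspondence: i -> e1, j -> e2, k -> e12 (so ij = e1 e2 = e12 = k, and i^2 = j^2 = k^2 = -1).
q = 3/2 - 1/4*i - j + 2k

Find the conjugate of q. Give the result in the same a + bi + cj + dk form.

In blades: q = 3/2 - 1/4*e1 - e2 + 2*e12.
Conjugation here is Clifford conjugation: the scalar is fixed and the grade-1 and grade-2 blades all flip sign, giving 3/2 + 1/4*e1 + e2 - 2*e12; translating back:
Answer: 3/2 + 1/4*i + j - 2k


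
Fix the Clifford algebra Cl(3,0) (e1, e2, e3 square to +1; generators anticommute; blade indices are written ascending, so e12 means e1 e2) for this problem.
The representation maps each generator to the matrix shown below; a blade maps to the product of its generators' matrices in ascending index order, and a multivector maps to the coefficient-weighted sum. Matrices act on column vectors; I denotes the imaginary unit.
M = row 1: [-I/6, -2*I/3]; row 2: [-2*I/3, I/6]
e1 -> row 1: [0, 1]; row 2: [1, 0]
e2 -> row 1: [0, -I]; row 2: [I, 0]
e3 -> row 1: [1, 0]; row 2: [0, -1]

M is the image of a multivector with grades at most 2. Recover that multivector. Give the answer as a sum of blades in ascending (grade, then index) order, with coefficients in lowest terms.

Method: 1, rho(e1), rho(e2), rho(e3) form a trace-orthogonal basis of the 2x2 complex matrices (tr(X Y) = 2 if X = Y, else 0), so M = m0*1 + m1*rho(e1) + m2*rho(e2) + m3*rho(e3) with m0 = tr(M)/2 = 0, m1 = tr(M rho(e1))/2 = -2*I/3, m2 = tr(M rho(e2))/2 = 0, m3 = tr(M rho(e3))/2 = -I/6.
Multiplying table entries, the bivector images are rho(e12) = I*rho(e3), rho(e13) = -I*rho(e2), rho(e23) = I*rho(e1); with real blade coefficients the real parts of m0..m3 are the coefficients of 1, e1, e2, e3 and the imaginary parts give the bivectors (e23: Im m1, e13: -Im m2, e12: Im m3).
Answer: -1/6*e12 - 2/3*e23


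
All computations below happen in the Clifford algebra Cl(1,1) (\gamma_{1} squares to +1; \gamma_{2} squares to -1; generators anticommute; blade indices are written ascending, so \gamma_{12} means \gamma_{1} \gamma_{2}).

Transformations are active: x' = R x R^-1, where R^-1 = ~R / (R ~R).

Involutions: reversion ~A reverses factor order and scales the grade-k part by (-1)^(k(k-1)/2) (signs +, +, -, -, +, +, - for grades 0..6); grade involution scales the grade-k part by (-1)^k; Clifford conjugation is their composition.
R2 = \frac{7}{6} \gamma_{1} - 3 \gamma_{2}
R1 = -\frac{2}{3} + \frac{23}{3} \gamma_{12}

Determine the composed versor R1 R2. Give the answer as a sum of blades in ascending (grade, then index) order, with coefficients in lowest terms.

Distribute over the terms of R1 (each basis-blade product reordered to ascending indices, repeated generators contracted through their squares):
(-\frac{2}{3}) R2 = -\frac{7}{9} \gamma_{1} + 2 \gamma_{2}
(\frac{23}{3} \gamma_{12}) R2 = 23 \gamma_{1} - \frac{161}{18} \gamma_{2}
Summing the partial products and collecting blades:
Answer: \frac{200}{9} \gamma_{1} - \frac{125}{18} \gamma_{2}


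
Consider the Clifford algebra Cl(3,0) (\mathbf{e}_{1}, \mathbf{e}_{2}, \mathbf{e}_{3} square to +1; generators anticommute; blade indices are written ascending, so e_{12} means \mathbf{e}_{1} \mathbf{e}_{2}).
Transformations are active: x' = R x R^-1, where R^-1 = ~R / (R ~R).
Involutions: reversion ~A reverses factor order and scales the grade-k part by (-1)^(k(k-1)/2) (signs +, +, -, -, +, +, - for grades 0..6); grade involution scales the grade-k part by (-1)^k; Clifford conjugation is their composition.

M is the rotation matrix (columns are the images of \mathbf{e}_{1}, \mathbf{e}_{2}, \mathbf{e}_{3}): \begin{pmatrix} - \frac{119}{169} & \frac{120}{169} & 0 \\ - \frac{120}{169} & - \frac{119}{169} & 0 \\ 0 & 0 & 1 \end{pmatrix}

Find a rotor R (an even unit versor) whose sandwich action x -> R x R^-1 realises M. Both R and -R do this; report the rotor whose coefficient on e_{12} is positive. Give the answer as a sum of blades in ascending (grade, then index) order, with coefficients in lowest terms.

Method: write R = a + b12*e_{12} + b13*e_{13} + b23*e_{23} with a^2 + b12^2 + b13^2 + b23^2 = 1 (so R^-1 = ~R). Expanding the columns R e_j ~R gives tr M = 4a^2 - 1 and, from the antisymmetric part, M21 - M12 = -4a*b12, M13 - M31 = 4a*b13, M32 - M23 = -4a*b23.
Here tr M = -\frac{69}{169}, so a^2 = (1 + tr M)/4 = \frac{25}{169} and a = ±\frac{5}{13}. Taking a = \frac{5}{13}: M21 - M12 = -\frac{240}{169}, M13 - M31 = 0, M32 - M23 = 0, giving b12 = \frac{12}{13}, b13 = 0, b23 = 0, i.e. R = \frac{5}{13} + \frac{12}{13} e_{12}.
Its e_{12} coefficient is already positive.
Answer: \frac{5}{13} + \frac{12}{13} e_{12}. Why the constraint matters: R and -R act identically through the sandwich — M has trace -\frac{69}{169} either way — so only the sign condition on e_{12} picks one of the two preimages.


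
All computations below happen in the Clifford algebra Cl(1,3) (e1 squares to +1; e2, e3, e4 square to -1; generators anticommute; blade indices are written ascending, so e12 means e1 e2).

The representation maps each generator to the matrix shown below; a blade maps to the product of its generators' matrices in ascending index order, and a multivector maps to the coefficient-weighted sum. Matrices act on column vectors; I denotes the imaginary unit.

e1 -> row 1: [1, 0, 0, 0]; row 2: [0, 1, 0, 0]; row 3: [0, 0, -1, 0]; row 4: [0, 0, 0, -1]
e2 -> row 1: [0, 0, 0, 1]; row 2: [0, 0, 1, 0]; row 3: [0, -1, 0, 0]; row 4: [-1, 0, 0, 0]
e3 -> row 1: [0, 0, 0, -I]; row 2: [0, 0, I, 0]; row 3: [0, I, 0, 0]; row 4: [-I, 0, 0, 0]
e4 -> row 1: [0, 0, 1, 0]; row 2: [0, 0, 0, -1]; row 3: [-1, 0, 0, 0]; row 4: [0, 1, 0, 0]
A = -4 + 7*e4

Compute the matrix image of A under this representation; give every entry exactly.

M = (-4)*1 + (7)*rho(e4), summed entrywise (1 is the identity matrix):
Answer: row 1: [-4, 0, 7, 0]; row 2: [0, -4, 0, -7]; row 3: [-7, 0, -4, 0]; row 4: [0, 7, 0, -4]


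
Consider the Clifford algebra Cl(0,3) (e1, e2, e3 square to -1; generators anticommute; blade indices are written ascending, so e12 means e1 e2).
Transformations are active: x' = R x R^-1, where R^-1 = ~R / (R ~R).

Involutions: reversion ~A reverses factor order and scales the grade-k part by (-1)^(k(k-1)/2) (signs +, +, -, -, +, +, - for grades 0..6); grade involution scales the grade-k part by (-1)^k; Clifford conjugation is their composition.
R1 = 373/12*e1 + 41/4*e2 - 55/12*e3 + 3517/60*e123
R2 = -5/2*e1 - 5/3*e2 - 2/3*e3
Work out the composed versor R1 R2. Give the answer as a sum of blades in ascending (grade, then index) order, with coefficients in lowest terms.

Distribute over the terms of R2 (each basis-blade product reordered to ascending indices, repeated generators contracted through their squares):
R1 (-5/2*e1) = 1865/24 + 205/8*e12 - 275/24*e13 + 3517/24*e23
R1 (-5/3*e2) = 205/12 - 1865/36*e12 - 3517/36*e13 - 275/36*e23
R1 (-2/3*e3) = -55/18 + 3517/90*e12 - 373/18*e13 - 41/6*e23
Summing the partial products and collecting blades:
Answer: 6605/72 + 4643/360*e12 - 1039/8*e13 + 9509/72*e23


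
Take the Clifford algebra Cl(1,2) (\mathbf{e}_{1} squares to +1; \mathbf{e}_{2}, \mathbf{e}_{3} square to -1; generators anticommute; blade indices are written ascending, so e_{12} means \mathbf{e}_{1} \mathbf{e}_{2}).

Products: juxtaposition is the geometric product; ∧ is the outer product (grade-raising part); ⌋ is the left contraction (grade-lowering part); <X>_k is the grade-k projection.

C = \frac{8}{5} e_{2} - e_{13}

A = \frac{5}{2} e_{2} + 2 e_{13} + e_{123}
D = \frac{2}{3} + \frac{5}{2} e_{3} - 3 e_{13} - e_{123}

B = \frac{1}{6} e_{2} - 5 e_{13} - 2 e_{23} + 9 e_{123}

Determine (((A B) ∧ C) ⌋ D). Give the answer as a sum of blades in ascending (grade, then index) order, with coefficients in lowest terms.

step 1: -\frac{233}{12} + 2 e_{1} - 13 e_{2} + 5 e_{3} - 4 e_{12} + \frac{68}{3} e_{13} + \frac{73}{6} e_{123}
step 2: -\frac{466}{15} e_{2} + \frac{16}{5} e_{12} + \frac{233}{12} e_{13} - 8 e_{23} - \frac{739}{15} e_{123}
step 3: -\frac{6451}{60} - 8 e_{1} + \frac{233}{12} e_{2} - \frac{16}{5} e_{3} + \frac{466}{15} e_{13}
Answer: -\frac{6451}{60} - 8 e_{1} + \frac{233}{12} e_{2} - \frac{16}{5} e_{3} + \frac{466}{15} e_{13}


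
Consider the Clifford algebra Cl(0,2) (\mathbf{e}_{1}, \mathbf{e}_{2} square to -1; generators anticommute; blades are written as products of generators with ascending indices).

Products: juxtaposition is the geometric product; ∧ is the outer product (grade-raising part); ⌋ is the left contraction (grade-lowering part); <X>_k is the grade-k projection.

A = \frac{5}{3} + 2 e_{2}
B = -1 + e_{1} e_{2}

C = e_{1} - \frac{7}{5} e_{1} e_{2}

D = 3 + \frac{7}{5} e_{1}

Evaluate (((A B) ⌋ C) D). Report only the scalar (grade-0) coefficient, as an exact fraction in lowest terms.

step 1: -\frac{5}{3} + 2 e_{1} - 2 e_{2} + \frac{5}{3} e_{1} e_{2}
step 2: \frac{1}{3} + \frac{17}{15} e_{1} + \frac{14}{5} e_{2} + \frac{7}{3} e_{1} e_{2}
step 3: -\frac{44}{75} + \frac{58}{15} e_{1} + \frac{35}{3} e_{2} + \frac{77}{25} e_{1} e_{2}
Answer: -\frac{44}{75}
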